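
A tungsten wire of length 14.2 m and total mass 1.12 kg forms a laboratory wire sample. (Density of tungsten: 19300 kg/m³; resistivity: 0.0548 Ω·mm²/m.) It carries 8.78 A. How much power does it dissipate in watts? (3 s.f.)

ρ = 0.0548 Ω·mm²/m = 5.48×10^-8 Ω·m
A = m/(density·L) = 1.12/(19300×14.2) = 4.0867e-06 m²
R = ρL/A = (5.48×10^-8)(14.2)/(4.0867e-06) = 0.1904 Ω
P = I²R = (8.78)² × 0.1904 = 14.7 W

14.7 W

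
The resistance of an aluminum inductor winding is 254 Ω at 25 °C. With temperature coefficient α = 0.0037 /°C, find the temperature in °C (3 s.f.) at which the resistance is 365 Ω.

R = R₀(1 + α(T − T₀)) ⇒ T = T₀ + (R/R₀ − 1)/α
T = 25 + (365/254 − 1)/0.0037 = 25 + (0.437)/0.0037 = 143 °C

143 °C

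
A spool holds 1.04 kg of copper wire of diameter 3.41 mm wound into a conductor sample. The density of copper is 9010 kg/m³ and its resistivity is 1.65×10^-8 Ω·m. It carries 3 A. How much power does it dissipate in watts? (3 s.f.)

A = π(d/2)² = π(1.7050e-03 m)² = 9.1327e-06 m²
L = m/(density·A) = 1.04/(9010×9.1327e-06) = 12.64 m
R = ρL/A = (1.65×10^-8)(12.64)/(9.1327e-06) = 0.02283 Ω
P = I²R = (3)² × 0.02283 = 0.206 W

0.206 W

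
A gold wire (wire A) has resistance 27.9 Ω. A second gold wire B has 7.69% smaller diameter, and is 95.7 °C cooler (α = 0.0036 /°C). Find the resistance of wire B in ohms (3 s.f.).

21.5 Ω

R ∝ ρL/d² with ρ ∝ (1+αΔT), so R_B/R_A = (1 − 7.69/100)⁻² × (1 − 0.0036×95.7)
= 1.174 × 0.6555 = 0.7692
R_B = 0.7692 × 27.9 = 21.5 Ω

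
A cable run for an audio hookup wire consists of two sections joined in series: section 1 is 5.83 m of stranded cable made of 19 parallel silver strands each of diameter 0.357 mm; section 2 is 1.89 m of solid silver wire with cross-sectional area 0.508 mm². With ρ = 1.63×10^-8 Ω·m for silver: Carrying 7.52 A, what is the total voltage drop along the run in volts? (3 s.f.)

0.832 V

Section 1: A_strand = π(1.7850e-04)² = 1.001e-07 m²; R₁ = ρL/(N·A_s) = (1.63×10^-8)(5.83)/(19×1.001e-07) = 0.04997 Ω
Section 2: A = 0.508 mm² = 5.080e-07 m²
R₂ = (1.63×10^-8)(1.89)/(5.080e-07) = 0.06064 Ω
R = R₁ + R₂ = 0.1106 Ω
V = IR = 7.52 × 0.1106 = 0.832 V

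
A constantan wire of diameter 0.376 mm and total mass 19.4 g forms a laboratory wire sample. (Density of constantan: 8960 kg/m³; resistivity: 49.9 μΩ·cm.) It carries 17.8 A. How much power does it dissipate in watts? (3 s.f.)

27800 W

ρ = 49.9 μΩ·cm = 4.99×10^-7 Ω·m
A = π(d/2)² = π(1.8800e-04 m)² = 1.1104e-07 m²
L = m/(density·A) = 0.0194/(8960×1.1104e-07) = 19.5 m
R = ρL/A = (4.99×10^-7)(19.5)/(1.1104e-07) = 87.63 Ω
P = I²R = (17.8)² × 87.63 = 27800 W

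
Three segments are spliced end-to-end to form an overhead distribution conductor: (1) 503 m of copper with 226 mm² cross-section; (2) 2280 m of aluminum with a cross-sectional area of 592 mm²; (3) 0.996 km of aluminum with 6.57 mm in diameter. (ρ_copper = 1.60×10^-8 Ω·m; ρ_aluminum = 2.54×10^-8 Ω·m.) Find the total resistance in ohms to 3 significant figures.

Seg 1: A = 226 mm² = 2.260e-04 m²
R_1 = (1.60×10^-8)(503)/(2.260e-04) = 0.03561 Ω
Seg 2: A = 592 mm² = 5.920e-04 m²
R_2 = (2.54×10^-8)(2280)/(5.920e-04) = 0.09782 Ω
Seg 3: A = π(d/2)² = π(3.2850e-03 m)² = 3.390e-05 m²
R_3 = (2.54×10^-8)(996)/(3.390e-05) = 0.7462 Ω
R_total = R_1 + R_2 + R_3 = 0.880 Ω

0.880 Ω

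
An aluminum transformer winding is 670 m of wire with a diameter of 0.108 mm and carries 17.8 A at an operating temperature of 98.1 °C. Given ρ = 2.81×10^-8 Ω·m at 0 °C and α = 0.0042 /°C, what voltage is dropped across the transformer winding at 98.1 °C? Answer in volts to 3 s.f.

51700 V

A = π(d/2)² = π(5.4000e-05 m)² = 9.161e-09 m²
R₍0₎ = ρL/A = (2.81×10^-8)(670)/(9.161e-09) = 2055 Ω
R₍98.1₎ = R₍0₎(1 + αΔT) = 2055 × (1 + 0.0042×98.1) = 2902 Ω
V = IR = 17.8 × 2902 = 51700 V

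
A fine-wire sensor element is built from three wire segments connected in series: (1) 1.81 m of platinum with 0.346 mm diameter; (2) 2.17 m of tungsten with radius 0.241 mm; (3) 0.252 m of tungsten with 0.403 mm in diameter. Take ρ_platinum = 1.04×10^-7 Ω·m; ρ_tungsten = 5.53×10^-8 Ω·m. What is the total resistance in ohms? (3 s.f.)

Seg 1: A = π(d/2)² = π(1.7300e-04 m)² = 9.402e-08 m²
R_1 = (1.04×10^-7)(1.81)/(9.402e-08) = 2.002 Ω
Seg 2: A = πr² = π(2.4100e-04 m)² = 1.825e-07 m²
R_2 = (5.53×10^-8)(2.17)/(1.825e-07) = 0.6577 Ω
Seg 3: A = π(d/2)² = π(2.0150e-04 m)² = 1.276e-07 m²
R_3 = (5.53×10^-8)(0.252)/(1.276e-07) = 0.1093 Ω
R_total = R_1 + R_2 + R_3 = 2.77 Ω

2.77 Ω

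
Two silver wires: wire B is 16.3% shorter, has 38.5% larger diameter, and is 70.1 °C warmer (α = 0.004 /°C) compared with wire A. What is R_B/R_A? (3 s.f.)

0.559

R ∝ ρL/d² with ρ ∝ (1+αΔT), so R_B/R_A = (1 − 16.3/100) × (1 + 38.5/100)⁻² × (1 + 0.004×70.1)
= 0.837 × 0.5213 × 1.28 = 0.559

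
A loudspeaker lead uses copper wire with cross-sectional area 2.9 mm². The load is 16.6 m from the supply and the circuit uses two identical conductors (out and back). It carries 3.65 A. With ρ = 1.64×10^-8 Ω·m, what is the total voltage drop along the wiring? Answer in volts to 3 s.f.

0.685 V

A = 2.9 mm² = 2.900e-06 m²
Total conductor length (both ways) L = 2 × 16.6 = 33.2 m
R = ρL/A = (1.64×10^-8)(33.2)/(2.900e-06) = 0.1878 Ω
V = IR = 3.65 × 0.1878 = 0.685 V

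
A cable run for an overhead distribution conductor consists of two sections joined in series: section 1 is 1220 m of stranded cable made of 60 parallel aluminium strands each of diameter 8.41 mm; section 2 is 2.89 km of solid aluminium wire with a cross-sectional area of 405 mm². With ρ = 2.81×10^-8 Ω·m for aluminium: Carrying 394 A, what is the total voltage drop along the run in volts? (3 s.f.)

Section 1: A_strand = π(4.2050e-03)² = 5.555e-05 m²; R₁ = ρL/(N·A_s) = (2.81×10^-8)(1220)/(60×5.555e-05) = 0.01029 Ω
Section 2: A = 405 mm² = 4.050e-04 m²
R₂ = (2.81×10^-8)(2890)/(4.050e-04) = 0.2005 Ω
R = R₁ + R₂ = 0.2108 Ω
V = IR = 394 × 0.2108 = 83.1 V

83.1 V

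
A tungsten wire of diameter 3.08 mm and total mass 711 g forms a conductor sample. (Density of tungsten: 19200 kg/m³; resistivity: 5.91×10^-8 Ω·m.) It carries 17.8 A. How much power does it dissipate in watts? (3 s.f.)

A = π(d/2)² = π(1.5400e-03 m)² = 7.4506e-06 m²
L = m/(density·A) = 0.711/(19200×7.4506e-06) = 4.97 m
R = ρL/A = (5.91×10^-8)(4.97)/(7.4506e-06) = 0.03943 Ω
P = I²R = (17.8)² × 0.03943 = 12.5 W

12.5 W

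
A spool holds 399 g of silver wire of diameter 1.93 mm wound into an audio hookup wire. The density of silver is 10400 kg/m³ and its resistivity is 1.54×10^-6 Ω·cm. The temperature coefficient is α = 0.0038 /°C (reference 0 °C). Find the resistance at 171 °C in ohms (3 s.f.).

ρ = 1.54×10^-6 Ω·cm = 1.54×10^-8 Ω·m
A = π(d/2)² = π(9.6500e-04 m)² = 2.9255e-06 m²
L = m/(density·A) = 0.399/(10400×2.9255e-06) = 13.11 m
R = ρL/A = (1.54×10^-8)(13.11)/(2.9255e-06) = 0.06903 Ω
R(171 °C) = 0.06903 × (1 + 0.0038×171) = 0.114 Ω

0.114 Ω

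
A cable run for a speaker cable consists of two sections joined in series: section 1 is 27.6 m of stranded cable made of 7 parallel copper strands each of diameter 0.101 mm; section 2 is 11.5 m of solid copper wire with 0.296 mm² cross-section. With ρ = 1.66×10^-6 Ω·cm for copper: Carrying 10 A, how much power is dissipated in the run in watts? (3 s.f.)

ρ = 1.66×10^-6 Ω·cm = 1.66×10^-8 Ω·m
Section 1: A_strand = π(5.0500e-05)² = 8.012e-09 m²; R₁ = ρL/(N·A_s) = (1.66×10^-8)(27.6)/(7×8.012e-09) = 8.169 Ω
Section 2: A = 0.296 mm² = 2.960e-07 m²
R₂ = (1.66×10^-8)(11.5)/(2.960e-07) = 0.6449 Ω
R = R₁ + R₂ = 8.814 Ω
P = I²R = (10)² × 8.814 = 881 W

881 W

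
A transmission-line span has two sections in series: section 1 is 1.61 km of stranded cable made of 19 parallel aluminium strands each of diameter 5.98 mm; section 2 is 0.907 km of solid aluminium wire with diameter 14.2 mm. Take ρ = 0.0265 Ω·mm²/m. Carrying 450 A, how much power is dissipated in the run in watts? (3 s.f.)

ρ = 0.0265 Ω·mm²/m = 2.65×10^-8 Ω·m
Section 1: A_strand = π(2.9900e-03)² = 2.809e-05 m²; R₁ = ρL/(N·A_s) = (2.65×10^-8)(1610)/(19×2.809e-05) = 0.07995 Ω
Section 2: A = π(d/2)² = π(7.1000e-03 m)² = 1.584e-04 m²
R₂ = (2.65×10^-8)(907)/(1.584e-04) = 0.1518 Ω
R = R₁ + R₂ = 0.2317 Ω
P = I²R = (450)² × 0.2317 = 46900 W

46900 W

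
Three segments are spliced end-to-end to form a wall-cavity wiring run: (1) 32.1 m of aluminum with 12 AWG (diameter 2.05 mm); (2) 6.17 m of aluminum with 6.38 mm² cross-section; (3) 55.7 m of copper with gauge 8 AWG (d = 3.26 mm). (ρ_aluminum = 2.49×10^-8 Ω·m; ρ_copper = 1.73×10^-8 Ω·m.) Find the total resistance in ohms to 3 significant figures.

Seg 1: A = π(2.05/2 mm)² = π(1.0250e-03 m)² = 3.301e-06 m²
R_1 = (2.49×10^-8)(32.1)/(3.301e-06) = 0.2422 Ω
Seg 2: A = 6.38 mm² = 6.380e-06 m²
R_2 = (2.49×10^-8)(6.17)/(6.380e-06) = 0.02408 Ω
Seg 3: A = π(3.26/2 mm)² = π(1.6300e-03 m)² = 8.347e-06 m²
R_3 = (1.73×10^-8)(55.7)/(8.347e-06) = 0.1154 Ω
R_total = R_1 + R_2 + R_3 = 0.382 Ω

0.382 Ω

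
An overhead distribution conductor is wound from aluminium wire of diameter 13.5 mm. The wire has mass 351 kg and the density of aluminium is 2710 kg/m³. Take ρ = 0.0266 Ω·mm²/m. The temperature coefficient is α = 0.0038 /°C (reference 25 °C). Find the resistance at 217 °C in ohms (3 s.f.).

0.291 Ω

ρ = 0.0266 Ω·mm²/m = 2.66×10^-8 Ω·m
A = π(d/2)² = π(6.7500e-03 m)² = 1.4314e-04 m²
L = m/(density·A) = 351/(2710×1.4314e-04) = 904.9 m
R = ρL/A = (2.66×10^-8)(904.9)/(1.4314e-04) = 0.1682 Ω
R(217 °C) = 0.1682 × (1 + 0.0038×192) = 0.291 Ω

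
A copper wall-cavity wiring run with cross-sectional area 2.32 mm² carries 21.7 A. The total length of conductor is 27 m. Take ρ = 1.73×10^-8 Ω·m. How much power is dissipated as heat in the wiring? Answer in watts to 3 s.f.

A = 2.32 mm² = 2.320e-06 m²
R = ρL/A = (1.73×10^-8)(27)/(2.320e-06) = 0.2013 Ω
P = I²R = (21.7)² × 0.2013 = 94.8 W

94.8 W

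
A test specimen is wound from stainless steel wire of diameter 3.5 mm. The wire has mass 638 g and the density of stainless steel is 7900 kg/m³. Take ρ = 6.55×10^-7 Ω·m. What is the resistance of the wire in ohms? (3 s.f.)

0.571 Ω

A = π(d/2)² = π(1.7500e-03 m)² = 9.6211e-06 m²
L = m/(density·A) = 0.638/(7900×9.6211e-06) = 8.394 m
R = ρL/A = (6.55×10^-7)(8.394)/(9.6211e-06) = 0.571 Ω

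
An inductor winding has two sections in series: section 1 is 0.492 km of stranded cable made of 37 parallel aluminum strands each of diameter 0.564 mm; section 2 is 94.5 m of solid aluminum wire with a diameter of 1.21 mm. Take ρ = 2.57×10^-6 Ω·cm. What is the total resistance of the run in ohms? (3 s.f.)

3.48 Ω

ρ = 2.57×10^-6 Ω·cm = 2.57×10^-8 Ω·m
Section 1: A_strand = π(2.8200e-04)² = 2.498e-07 m²; R₁ = ρL/(N·A_s) = (2.57×10^-8)(492)/(37×2.498e-07) = 1.368 Ω
Section 2: A = π(d/2)² = π(6.0500e-04 m)² = 1.150e-06 m²
R₂ = (2.57×10^-8)(94.5)/(1.150e-06) = 2.112 Ω
R = R₁ + R₂ = 3.48 Ω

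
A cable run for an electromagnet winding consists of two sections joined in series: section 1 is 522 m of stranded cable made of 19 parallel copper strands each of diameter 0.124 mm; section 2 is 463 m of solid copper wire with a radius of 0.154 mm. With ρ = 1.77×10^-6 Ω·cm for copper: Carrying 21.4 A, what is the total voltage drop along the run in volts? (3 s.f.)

ρ = 1.77×10^-6 Ω·cm = 1.77×10^-8 Ω·m
Section 1: A_strand = π(6.2000e-05)² = 1.208e-08 m²; R₁ = ρL/(N·A_s) = (1.77×10^-8)(522)/(19×1.208e-08) = 40.27 Ω
Section 2: A = πr² = π(1.5400e-04 m)² = 7.451e-08 m²
R₂ = (1.77×10^-8)(463)/(7.451e-08) = 110 Ω
R = R₁ + R₂ = 150.3 Ω
V = IR = 21.4 × 150.3 = 3220 V

3220 V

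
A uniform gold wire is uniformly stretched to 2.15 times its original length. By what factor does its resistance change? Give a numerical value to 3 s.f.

Volume constant ⇒ A' = A/k with k = 2.15. R' = ρ(kL)/(A/k) = k²R.
Factor = 4.62

4.62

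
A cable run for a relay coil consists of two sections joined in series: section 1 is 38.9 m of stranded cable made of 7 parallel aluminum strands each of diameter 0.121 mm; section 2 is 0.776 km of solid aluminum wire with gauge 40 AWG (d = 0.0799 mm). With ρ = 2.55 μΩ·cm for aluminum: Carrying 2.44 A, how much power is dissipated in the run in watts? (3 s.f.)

23600 W

ρ = 2.55 μΩ·cm = 2.55×10^-8 Ω·m
Section 1: A_strand = π(6.0500e-05)² = 1.150e-08 m²; R₁ = ρL/(N·A_s) = (2.55×10^-8)(38.9)/(7×1.150e-08) = 12.32 Ω
Section 2: A = π(0.0799/2 mm)² = π(3.9950e-05 m)² = 5.014e-09 m²
R₂ = (2.55×10^-8)(776)/(5.014e-09) = 3947 Ω
R = R₁ + R₂ = 3959 Ω
P = I²R = (2.44)² × 3959 = 23600 W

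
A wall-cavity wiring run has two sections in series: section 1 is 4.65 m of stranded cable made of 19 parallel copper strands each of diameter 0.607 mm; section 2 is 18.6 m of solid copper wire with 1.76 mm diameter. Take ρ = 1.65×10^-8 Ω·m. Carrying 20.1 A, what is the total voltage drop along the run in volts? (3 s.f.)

Section 1: A_strand = π(3.0350e-04)² = 2.894e-07 m²; R₁ = ρL/(N·A_s) = (1.65×10^-8)(4.65)/(19×2.894e-07) = 0.01395 Ω
Section 2: A = π(d/2)² = π(8.8000e-04 m)² = 2.433e-06 m²
R₂ = (1.65×10^-8)(18.6)/(2.433e-06) = 0.1261 Ω
R = R₁ + R₂ = 0.1401 Ω
V = IR = 20.1 × 0.1401 = 2.82 V

2.82 V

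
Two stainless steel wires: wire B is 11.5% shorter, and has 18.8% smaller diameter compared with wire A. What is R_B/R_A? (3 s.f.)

1.34

R ∝ L/d², so R_B/R_A = (1 − 11.5/100) × (1 − 18.8/100)⁻²
= 0.885 × 1.517 = 1.34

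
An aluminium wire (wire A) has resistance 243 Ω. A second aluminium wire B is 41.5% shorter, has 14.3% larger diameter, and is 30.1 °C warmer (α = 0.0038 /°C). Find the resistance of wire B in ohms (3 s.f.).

R ∝ ρL/d² with ρ ∝ (1+αΔT), so R_B/R_A = (1 − 41.5/100) × (1 + 14.3/100)⁻² × (1 + 0.0038×30.1)
= 0.585 × 0.7654 × 1.114 = 0.499
R_B = 0.499 × 243 = 121 Ω

121 Ω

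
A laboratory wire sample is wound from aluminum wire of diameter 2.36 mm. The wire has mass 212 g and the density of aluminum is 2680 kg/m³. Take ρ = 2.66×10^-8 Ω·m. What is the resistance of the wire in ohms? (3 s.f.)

0.110 Ω

A = π(d/2)² = π(1.1800e-03 m)² = 4.3744e-06 m²
L = m/(density·A) = 0.212/(2680×4.3744e-06) = 18.08 m
R = ρL/A = (2.66×10^-8)(18.08)/(4.3744e-06) = 0.110 Ω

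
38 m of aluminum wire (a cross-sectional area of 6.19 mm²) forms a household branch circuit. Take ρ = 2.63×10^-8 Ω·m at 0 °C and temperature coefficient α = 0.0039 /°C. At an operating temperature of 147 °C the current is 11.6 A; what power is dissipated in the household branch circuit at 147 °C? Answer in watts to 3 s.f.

A = 6.19 mm² = 6.190e-06 m²
R₍0₎ = ρL/A = (2.63×10^-8)(38)/(6.190e-06) = 0.1615 Ω
R₍147₎ = R₍0₎(1 + αΔT) = 0.1615 × (1 + 0.0039×147) = 0.254 Ω
P = I²R = (11.6)² × 0.254 = 34.2 W

34.2 W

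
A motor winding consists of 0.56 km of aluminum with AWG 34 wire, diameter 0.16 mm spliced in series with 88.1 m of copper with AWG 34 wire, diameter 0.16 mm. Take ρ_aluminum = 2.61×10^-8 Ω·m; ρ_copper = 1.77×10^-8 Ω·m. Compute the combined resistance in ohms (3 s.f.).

Segment 1: A = π(0.16/2 mm)² = π(8.0000e-05 m)² = 2.011e-08 m²
R₁ = ρL/A = (2.61×10^-8)(560)/(2.011e-08) = 726.9 Ω
R₂ = (1.77×10^-8)(88.1)/(2.011e-08) = 77.56 Ω
R = R₁ + R₂ = 804 Ω

804 Ω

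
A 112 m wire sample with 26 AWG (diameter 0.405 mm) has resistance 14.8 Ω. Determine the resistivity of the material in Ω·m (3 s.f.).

1.70×10^-8 Ω·m

A = π(0.405/2 mm)² = π(2.0250e-04 m)² = 1.288e-07 m²
ρ = RA/L = (14.8)(1.288e-07)/(112) = 1.70×10^-8 Ω·m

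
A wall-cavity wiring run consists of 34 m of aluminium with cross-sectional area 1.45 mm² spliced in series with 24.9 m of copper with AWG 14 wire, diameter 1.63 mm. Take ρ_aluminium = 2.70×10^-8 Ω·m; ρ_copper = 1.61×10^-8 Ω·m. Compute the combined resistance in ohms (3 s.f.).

0.825 Ω

Segment 1: A = 1.45 mm² = 1.450e-06 m²
R₁ = ρL/A = (2.70×10^-8)(34)/(1.450e-06) = 0.6331 Ω
Segment 2: A = π(1.63/2 mm)² = π(8.1500e-04 m)² = 2.087e-06 m²
R₂ = (1.61×10^-8)(24.9)/(2.087e-06) = 0.1921 Ω
R = R₁ + R₂ = 0.825 Ω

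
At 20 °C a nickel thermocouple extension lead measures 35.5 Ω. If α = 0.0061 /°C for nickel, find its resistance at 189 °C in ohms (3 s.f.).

ΔT = 189 − 20 = 169 °C
R = R₀(1 + αΔT) = 35.5 × (1 + 0.0061×169) = 35.5 × 2.031 = 72.1 Ω

72.1 Ω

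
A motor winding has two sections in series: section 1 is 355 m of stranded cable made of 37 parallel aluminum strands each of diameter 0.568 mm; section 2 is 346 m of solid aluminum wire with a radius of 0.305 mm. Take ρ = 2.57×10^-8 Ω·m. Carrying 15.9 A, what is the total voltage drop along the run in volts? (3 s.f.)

499 V

Section 1: A_strand = π(2.8400e-04)² = 2.534e-07 m²; R₁ = ρL/(N·A_s) = (2.57×10^-8)(355)/(37×2.534e-07) = 0.9731 Ω
Section 2: A = πr² = π(3.0500e-04 m)² = 2.922e-07 m²
R₂ = (2.57×10^-8)(346)/(2.922e-07) = 30.43 Ω
R = R₁ + R₂ = 31.4 Ω
V = IR = 15.9 × 31.4 = 499 V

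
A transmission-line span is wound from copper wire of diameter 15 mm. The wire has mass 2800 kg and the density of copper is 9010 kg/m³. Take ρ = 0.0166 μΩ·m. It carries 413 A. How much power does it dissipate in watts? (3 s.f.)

28200 W

ρ = 0.0166 μΩ·m = 1.66×10^-8 Ω·m
A = π(d/2)² = π(7.5000e-03 m)² = 1.7671e-04 m²
L = m/(density·A) = 2800/(9010×1.7671e-04) = 1759 m
R = ρL/A = (1.66×10^-8)(1759)/(1.7671e-04) = 0.1652 Ω
P = I²R = (413)² × 0.1652 = 28200 W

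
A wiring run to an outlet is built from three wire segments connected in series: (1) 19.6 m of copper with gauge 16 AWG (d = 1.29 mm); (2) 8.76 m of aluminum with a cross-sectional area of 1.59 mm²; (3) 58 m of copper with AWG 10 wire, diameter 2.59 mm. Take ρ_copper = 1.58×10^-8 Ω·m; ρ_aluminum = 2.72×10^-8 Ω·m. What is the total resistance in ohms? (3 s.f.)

Seg 1: A = π(1.29/2 mm)² = π(6.4500e-04 m)² = 1.307e-06 m²
R_1 = (1.58×10^-8)(19.6)/(1.307e-06) = 0.2369 Ω
Seg 2: A = 1.59 mm² = 1.590e-06 m²
R_2 = (2.72×10^-8)(8.76)/(1.590e-06) = 0.1499 Ω
Seg 3: A = π(2.59/2 mm)² = π(1.2950e-03 m)² = 5.269e-06 m²
R_3 = (1.58×10^-8)(58)/(5.269e-06) = 0.1739 Ω
R_total = R_1 + R_2 + R_3 = 0.561 Ω

0.561 Ω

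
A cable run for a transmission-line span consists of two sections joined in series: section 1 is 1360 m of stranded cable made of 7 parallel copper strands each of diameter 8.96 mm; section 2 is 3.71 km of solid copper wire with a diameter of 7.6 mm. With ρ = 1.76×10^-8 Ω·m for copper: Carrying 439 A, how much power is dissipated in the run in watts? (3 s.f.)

2.88×10^5 W

Section 1: A_strand = π(4.4800e-03)² = 6.305e-05 m²; R₁ = ρL/(N·A_s) = (1.76×10^-8)(1360)/(7×6.305e-05) = 0.05423 Ω
Section 2: A = π(d/2)² = π(3.8000e-03 m)² = 4.536e-05 m²
R₂ = (1.76×10^-8)(3710)/(4.536e-05) = 1.439 Ω
R = R₁ + R₂ = 1.494 Ω
P = I²R = (439)² × 1.494 = 2.88×10^5 W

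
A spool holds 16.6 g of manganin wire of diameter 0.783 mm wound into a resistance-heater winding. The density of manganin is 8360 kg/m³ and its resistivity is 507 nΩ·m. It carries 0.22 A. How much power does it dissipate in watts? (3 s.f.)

0.210 W

ρ = 507 nΩ·m = 5.07×10^-7 Ω·m
A = π(d/2)² = π(3.9150e-04 m)² = 4.8152e-07 m²
L = m/(density·A) = 0.0166/(8360×4.8152e-07) = 4.124 m
R = ρL/A = (5.07×10^-7)(4.124)/(4.8152e-07) = 4.342 Ω
P = I²R = (0.22)² × 4.342 = 0.210 W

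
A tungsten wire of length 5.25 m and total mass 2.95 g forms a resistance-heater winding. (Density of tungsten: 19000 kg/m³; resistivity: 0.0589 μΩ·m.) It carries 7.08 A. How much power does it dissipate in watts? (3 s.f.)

524 W

ρ = 0.0589 μΩ·m = 5.89×10^-8 Ω·m
A = m/(density·L) = 0.00295/(19000×5.25) = 2.9574e-08 m²
R = ρL/A = (5.89×10^-8)(5.25)/(2.9574e-08) = 10.46 Ω
P = I²R = (7.08)² × 10.46 = 524 W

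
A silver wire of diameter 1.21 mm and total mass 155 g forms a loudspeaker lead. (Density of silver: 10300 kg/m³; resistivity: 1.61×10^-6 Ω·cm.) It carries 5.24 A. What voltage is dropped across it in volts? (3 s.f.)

ρ = 1.61×10^-6 Ω·cm = 1.61×10^-8 Ω·m
A = π(d/2)² = π(6.0500e-04 m)² = 1.1499e-06 m²
L = m/(density·A) = 0.155/(10300×1.1499e-06) = 13.09 m
R = ρL/A = (1.61×10^-8)(13.09)/(1.1499e-06) = 0.1832 Ω
V = IR = 5.24 × 0.1832 = 0.960 V

0.960 V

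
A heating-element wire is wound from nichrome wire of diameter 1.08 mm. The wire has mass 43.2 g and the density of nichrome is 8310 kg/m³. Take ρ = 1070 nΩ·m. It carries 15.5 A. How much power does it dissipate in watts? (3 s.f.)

1590 W

ρ = 1070 nΩ·m = 1.07×10^-6 Ω·m
A = π(d/2)² = π(5.4000e-04 m)² = 9.1609e-07 m²
L = m/(density·A) = 0.0432/(8310×9.1609e-07) = 5.675 m
R = ρL/A = (1.07×10^-6)(5.675)/(9.1609e-07) = 6.628 Ω
P = I²R = (15.5)² × 6.628 = 1590 W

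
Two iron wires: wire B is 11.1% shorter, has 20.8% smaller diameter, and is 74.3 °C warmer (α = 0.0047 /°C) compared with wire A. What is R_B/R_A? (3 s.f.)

R ∝ ρL/d² with ρ ∝ (1+αΔT), so R_B/R_A = (1 − 11.1/100) × (1 − 20.8/100)⁻² × (1 + 0.0047×74.3)
= 0.889 × 1.594 × 1.349 = 1.91

1.91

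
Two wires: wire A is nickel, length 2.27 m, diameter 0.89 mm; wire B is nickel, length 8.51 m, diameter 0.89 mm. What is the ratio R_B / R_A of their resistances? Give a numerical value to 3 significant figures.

3.75

R ∝ ρL/d², so R_B/R_A = (L_B/L_A)
= (8.51/2.27) = 3.75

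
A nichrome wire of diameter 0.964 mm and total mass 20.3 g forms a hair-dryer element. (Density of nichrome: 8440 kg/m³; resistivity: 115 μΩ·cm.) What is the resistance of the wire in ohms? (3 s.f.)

ρ = 115 μΩ·cm = 1.15×10^-6 Ω·m
A = π(d/2)² = π(4.8200e-04 m)² = 7.2987e-07 m²
L = m/(density·A) = 0.0203/(8440×7.2987e-07) = 3.295 m
R = ρL/A = (1.15×10^-6)(3.295)/(7.2987e-07) = 5.19 Ω

5.19 Ω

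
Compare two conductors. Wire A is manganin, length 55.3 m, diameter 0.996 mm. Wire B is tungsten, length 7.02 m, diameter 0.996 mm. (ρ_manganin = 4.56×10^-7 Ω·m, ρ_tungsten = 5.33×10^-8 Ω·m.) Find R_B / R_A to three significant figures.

0.0148

R ∝ ρL/d², so R_B/R_A = (ρ_B/ρ_A) × (L_B/L_A)
= (5.33×10^-8/4.56×10^-7) × (7.02/55.3) = 0.0148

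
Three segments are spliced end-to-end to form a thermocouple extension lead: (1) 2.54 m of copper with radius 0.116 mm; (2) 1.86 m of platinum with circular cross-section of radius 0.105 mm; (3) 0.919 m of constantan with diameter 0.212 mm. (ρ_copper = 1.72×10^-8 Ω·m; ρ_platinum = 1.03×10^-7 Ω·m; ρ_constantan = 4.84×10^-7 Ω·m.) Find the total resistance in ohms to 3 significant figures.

Seg 1: A = πr² = π(1.1600e-04 m)² = 4.227e-08 m²
R_1 = (1.72×10^-8)(2.54)/(4.227e-08) = 1.033 Ω
Seg 2: A = πr² = π(1.0500e-04 m)² = 3.464e-08 m²
R_2 = (1.03×10^-7)(1.86)/(3.464e-08) = 5.531 Ω
Seg 3: A = π(d/2)² = π(1.0600e-04 m)² = 3.530e-08 m²
R_3 = (4.84×10^-7)(0.919)/(3.530e-08) = 12.6 Ω
R_total = R_1 + R_2 + R_3 = 19.2 Ω

19.2 Ω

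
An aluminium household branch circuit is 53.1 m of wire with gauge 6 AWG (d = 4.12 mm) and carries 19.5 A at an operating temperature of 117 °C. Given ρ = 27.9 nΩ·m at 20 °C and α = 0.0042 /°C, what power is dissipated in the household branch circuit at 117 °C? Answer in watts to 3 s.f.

ρ = 27.9 nΩ·m = 2.79×10^-8 Ω·m
A = π(4.12/2 mm)² = π(2.0600e-03 m)² = 1.333e-05 m²
R₍20₎ = ρL/A = (2.79×10^-8)(53.1)/(1.333e-05) = 0.1111 Ω
R₍117₎ = R₍20₎(1 + αΔT) = 0.1111 × (1 + 0.0042×97) = 0.1564 Ω
P = I²R = (19.5)² × 0.1564 = 59.5 W

59.5 W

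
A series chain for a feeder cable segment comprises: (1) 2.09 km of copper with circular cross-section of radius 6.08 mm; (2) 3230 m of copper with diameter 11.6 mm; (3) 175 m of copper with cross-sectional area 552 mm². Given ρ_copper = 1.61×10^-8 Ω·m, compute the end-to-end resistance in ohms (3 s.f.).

0.787 Ω

Seg 1: A = πr² = π(6.0800e-03 m)² = 1.161e-04 m²
R_1 = (1.61×10^-8)(2090)/(1.161e-04) = 0.2897 Ω
Seg 2: A = π(d/2)² = π(5.8000e-03 m)² = 1.057e-04 m²
R_2 = (1.61×10^-8)(3230)/(1.057e-04) = 0.4921 Ω
Seg 3: A = 552 mm² = 5.520e-04 m²
R_3 = (1.61×10^-8)(175)/(5.520e-04) = 0.005104 Ω
R_total = R_1 + R_2 + R_3 = 0.787 Ω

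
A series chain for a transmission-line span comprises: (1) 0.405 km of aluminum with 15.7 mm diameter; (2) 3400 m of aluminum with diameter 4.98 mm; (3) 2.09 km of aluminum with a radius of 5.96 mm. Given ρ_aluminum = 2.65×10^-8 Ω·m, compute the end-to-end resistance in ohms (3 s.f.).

5.18 Ω

Seg 1: A = π(d/2)² = π(7.8500e-03 m)² = 1.936e-04 m²
R_1 = (2.65×10^-8)(405)/(1.936e-04) = 0.05544 Ω
Seg 2: A = π(d/2)² = π(2.4900e-03 m)² = 1.948e-05 m²
R_2 = (2.65×10^-8)(3400)/(1.948e-05) = 4.626 Ω
Seg 3: A = πr² = π(5.9600e-03 m)² = 1.116e-04 m²
R_3 = (2.65×10^-8)(2090)/(1.116e-04) = 0.4963 Ω
R_total = R_1 + R_2 + R_3 = 5.18 Ω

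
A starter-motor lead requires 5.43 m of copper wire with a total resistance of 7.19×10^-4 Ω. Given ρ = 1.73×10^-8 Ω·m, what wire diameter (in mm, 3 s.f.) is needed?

A = ρL/R = (1.73×10^-8)(5.43)/(7.19×10^-4) = 1.307e-04 m²
d = 2√(A/π) = 1.290e-02 m = 12.9 mm

12.9 mm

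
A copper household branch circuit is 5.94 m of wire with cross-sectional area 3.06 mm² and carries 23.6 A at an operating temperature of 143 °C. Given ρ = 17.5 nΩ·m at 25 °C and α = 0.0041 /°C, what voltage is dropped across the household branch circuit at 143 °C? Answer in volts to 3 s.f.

1.19 V

ρ = 17.5 nΩ·m = 1.75×10^-8 Ω·m
A = 3.06 mm² = 3.060e-06 m²
R₍25₎ = ρL/A = (1.75×10^-8)(5.94)/(3.060e-06) = 0.03397 Ω
R₍143₎ = R₍25₎(1 + αΔT) = 0.03397 × (1 + 0.0041×118) = 0.05041 Ω
V = IR = 23.6 × 0.05041 = 1.19 V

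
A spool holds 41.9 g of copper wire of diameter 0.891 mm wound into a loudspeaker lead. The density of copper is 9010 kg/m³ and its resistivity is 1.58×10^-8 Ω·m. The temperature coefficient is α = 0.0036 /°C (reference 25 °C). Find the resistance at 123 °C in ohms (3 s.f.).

A = π(d/2)² = π(4.4550e-04 m)² = 6.2351e-07 m²
L = m/(density·A) = 0.0419/(9010×6.2351e-07) = 7.458 m
R = ρL/A = (1.58×10^-8)(7.458)/(6.2351e-07) = 0.189 Ω
R(123 °C) = 0.189 × (1 + 0.0036×98) = 0.256 Ω

0.256 Ω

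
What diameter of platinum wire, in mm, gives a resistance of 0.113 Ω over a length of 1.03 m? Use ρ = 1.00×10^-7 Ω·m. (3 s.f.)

A = ρL/R = (1.00×10^-7)(1.03)/(0.113) = 9.115e-07 m²
d = 2√(A/π) = 1.077e-03 m = 1.08 mm

1.08 mm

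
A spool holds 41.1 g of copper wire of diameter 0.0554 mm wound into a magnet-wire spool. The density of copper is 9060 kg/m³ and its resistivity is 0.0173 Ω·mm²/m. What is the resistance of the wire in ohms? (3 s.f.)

13500 Ω

ρ = 0.0173 Ω·mm²/m = 1.73×10^-8 Ω·m
A = π(d/2)² = π(2.7700e-05 m)² = 2.4105e-09 m²
L = m/(density·A) = 0.0411/(9060×2.4105e-09) = 1882 m
R = ρL/A = (1.73×10^-8)(1882)/(2.4105e-09) = 13500 Ω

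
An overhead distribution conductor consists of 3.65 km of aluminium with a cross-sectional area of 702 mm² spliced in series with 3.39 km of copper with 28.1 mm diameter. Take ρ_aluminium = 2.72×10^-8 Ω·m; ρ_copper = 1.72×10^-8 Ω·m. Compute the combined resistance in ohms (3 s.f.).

0.235 Ω

Segment 1: A = 702 mm² = 7.020e-04 m²
R₁ = ρL/A = (2.72×10^-8)(3650)/(7.020e-04) = 0.1414 Ω
Segment 2: A = π(d/2)² = π(1.4050e-02 m)² = 6.202e-04 m²
R₂ = (1.72×10^-8)(3390)/(6.202e-04) = 0.09402 Ω
R = R₁ + R₂ = 0.235 Ω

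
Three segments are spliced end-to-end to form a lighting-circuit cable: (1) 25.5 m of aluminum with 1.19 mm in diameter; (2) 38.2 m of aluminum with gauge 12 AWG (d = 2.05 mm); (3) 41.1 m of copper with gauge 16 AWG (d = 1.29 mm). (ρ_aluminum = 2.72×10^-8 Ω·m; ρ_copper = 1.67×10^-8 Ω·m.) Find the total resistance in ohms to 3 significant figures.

Seg 1: A = π(d/2)² = π(5.9500e-04 m)² = 1.112e-06 m²
R_1 = (2.72×10^-8)(25.5)/(1.112e-06) = 0.6236 Ω
Seg 2: A = π(2.05/2 mm)² = π(1.0250e-03 m)² = 3.301e-06 m²
R_2 = (2.72×10^-8)(38.2)/(3.301e-06) = 0.3148 Ω
Seg 3: A = π(1.29/2 mm)² = π(6.4500e-04 m)² = 1.307e-06 m²
R_3 = (1.67×10^-8)(41.1)/(1.307e-06) = 0.5252 Ω
R_total = R_1 + R_2 + R_3 = 1.46 Ω

1.46 Ω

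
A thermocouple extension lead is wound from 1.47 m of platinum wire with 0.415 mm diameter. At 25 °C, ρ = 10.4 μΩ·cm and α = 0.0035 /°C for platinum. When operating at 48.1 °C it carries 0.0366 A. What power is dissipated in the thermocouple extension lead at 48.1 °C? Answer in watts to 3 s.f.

0.00164 W

ρ = 10.4 μΩ·cm = 1.04×10^-7 Ω·m
A = π(d/2)² = π(2.0750e-04 m)² = 1.353e-07 m²
R₍25₎ = ρL/A = (1.04×10^-7)(1.47)/(1.353e-07) = 1.13 Ω
R₍48.1₎ = R₍25₎(1 + αΔT) = 1.13 × (1 + 0.0035×23.1) = 1.222 Ω
P = I²R = (0.0366)² × 1.222 = 0.00164 W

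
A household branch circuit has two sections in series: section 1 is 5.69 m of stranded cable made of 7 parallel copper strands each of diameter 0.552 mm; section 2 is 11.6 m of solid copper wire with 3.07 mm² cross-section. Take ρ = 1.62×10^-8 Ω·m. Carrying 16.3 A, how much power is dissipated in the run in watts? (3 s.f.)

30.9 W

Section 1: A_strand = π(2.7600e-04)² = 2.393e-07 m²; R₁ = ρL/(N·A_s) = (1.62×10^-8)(5.69)/(7×2.393e-07) = 0.05503 Ω
Section 2: A = 3.07 mm² = 3.070e-06 m²
R₂ = (1.62×10^-8)(11.6)/(3.070e-06) = 0.06121 Ω
R = R₁ + R₂ = 0.1162 Ω
P = I²R = (16.3)² × 0.1162 = 30.9 W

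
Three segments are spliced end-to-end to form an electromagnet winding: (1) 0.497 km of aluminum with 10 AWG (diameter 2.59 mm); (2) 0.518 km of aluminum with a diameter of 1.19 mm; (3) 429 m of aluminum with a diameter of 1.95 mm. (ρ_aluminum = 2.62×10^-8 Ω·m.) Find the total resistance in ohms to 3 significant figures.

18.4 Ω

Seg 1: A = π(2.59/2 mm)² = π(1.2950e-03 m)² = 5.269e-06 m²
R_1 = (2.62×10^-8)(497)/(5.269e-06) = 2.472 Ω
Seg 2: A = π(d/2)² = π(5.9500e-04 m)² = 1.112e-06 m²
R_2 = (2.62×10^-8)(518)/(1.112e-06) = 12.2 Ω
Seg 3: A = π(d/2)² = π(9.7500e-04 m)² = 2.986e-06 m²
R_3 = (2.62×10^-8)(429)/(2.986e-06) = 3.764 Ω
R_total = R_1 + R_2 + R_3 = 18.4 Ω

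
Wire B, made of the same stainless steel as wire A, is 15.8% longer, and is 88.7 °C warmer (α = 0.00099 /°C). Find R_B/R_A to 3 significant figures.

R ∝ ρL/d² with ρ ∝ (1+αΔT), so R_B/R_A = (1 + 15.8/100) × (1 + 0.00099×88.7)
= 1.158 × 1.088 = 1.26

1.26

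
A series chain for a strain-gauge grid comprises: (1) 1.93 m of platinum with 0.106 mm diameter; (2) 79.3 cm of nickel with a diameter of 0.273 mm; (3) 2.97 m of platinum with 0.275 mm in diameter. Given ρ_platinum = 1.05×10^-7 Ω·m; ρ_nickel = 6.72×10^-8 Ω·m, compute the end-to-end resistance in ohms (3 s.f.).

29.1 Ω

Seg 1: A = π(d/2)² = π(5.3000e-05 m)² = 8.825e-09 m²
R_1 = (1.05×10^-7)(1.93)/(8.825e-09) = 22.96 Ω
Seg 2: A = π(d/2)² = π(1.3650e-04 m)² = 5.853e-08 m²
R_2 = (6.72×10^-8)(0.793)/(5.853e-08) = 0.9104 Ω
Seg 3: A = π(d/2)² = π(1.3750e-04 m)² = 5.940e-08 m²
R_3 = (1.05×10^-7)(2.97)/(5.940e-08) = 5.25 Ω
R_total = R_1 + R_2 + R_3 = 29.1 Ω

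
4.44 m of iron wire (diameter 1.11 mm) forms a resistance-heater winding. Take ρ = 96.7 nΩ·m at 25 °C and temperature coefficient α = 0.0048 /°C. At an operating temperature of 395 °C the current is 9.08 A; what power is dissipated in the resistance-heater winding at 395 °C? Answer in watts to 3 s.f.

ρ = 96.7 nΩ·m = 9.67×10^-8 Ω·m
A = π(d/2)² = π(5.5500e-04 m)² = 9.677e-07 m²
R₍25₎ = ρL/A = (9.67×10^-8)(4.44)/(9.677e-07) = 0.4437 Ω
R₍395₎ = R₍25₎(1 + αΔT) = 0.4437 × (1 + 0.0048×370) = 1.232 Ω
P = I²R = (9.08)² × 1.232 = 102 W

102 W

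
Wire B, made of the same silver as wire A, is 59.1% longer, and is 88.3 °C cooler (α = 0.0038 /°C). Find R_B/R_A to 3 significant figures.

1.06

R ∝ ρL/d² with ρ ∝ (1+αΔT), so R_B/R_A = (1 + 59.1/100) × (1 − 0.0038×88.3)
= 1.591 × 0.6645 = 1.06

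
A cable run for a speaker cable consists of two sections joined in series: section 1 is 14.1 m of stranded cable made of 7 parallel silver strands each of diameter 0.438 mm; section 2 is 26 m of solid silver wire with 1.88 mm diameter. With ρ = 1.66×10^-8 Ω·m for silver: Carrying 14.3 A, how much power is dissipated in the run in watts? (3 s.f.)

77.2 W

Section 1: A_strand = π(2.1900e-04)² = 1.507e-07 m²; R₁ = ρL/(N·A_s) = (1.66×10^-8)(14.1)/(7×1.507e-07) = 0.2219 Ω
Section 2: A = π(d/2)² = π(9.4000e-04 m)² = 2.776e-06 m²
R₂ = (1.66×10^-8)(26)/(2.776e-06) = 0.1555 Ω
R = R₁ + R₂ = 0.3774 Ω
P = I²R = (14.3)² × 0.3774 = 77.2 W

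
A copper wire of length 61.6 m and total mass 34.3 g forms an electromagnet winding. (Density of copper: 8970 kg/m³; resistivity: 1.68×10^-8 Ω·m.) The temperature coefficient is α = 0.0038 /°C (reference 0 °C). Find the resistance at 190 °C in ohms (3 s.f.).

A = m/(density·L) = 0.0343/(8970×61.6) = 6.2076e-08 m²
R = ρL/A = (1.68×10^-8)(61.6)/(6.2076e-08) = 16.67 Ω
R(190 °C) = 16.67 × (1 + 0.0038×190) = 28.7 Ω

28.7 Ω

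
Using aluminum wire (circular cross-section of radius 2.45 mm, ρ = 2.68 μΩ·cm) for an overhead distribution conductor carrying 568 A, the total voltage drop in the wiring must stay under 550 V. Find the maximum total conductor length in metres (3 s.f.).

681 m

ρ = 2.68 μΩ·cm = 2.68×10^-8 Ω·m
A = πr² = π(2.4500e-03 m)² = 1.886e-05 m²
L_max = V_max·A/(1·ρI) = (550)(1.886e-05)/(2.68×10^-8×568) = 681 m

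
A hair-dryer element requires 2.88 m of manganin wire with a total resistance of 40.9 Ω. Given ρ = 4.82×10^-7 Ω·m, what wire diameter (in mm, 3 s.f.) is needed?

0.208 mm

A = ρL/R = (4.82×10^-7)(2.88)/(40.9) = 3.394e-08 m²
d = 2√(A/π) = 2.079e-04 m = 0.208 mm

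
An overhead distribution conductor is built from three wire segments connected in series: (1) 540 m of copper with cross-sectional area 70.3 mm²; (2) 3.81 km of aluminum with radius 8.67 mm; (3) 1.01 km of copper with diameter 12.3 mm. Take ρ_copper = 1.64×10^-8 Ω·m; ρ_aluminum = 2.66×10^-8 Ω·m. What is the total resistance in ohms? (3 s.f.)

0.695 Ω

Seg 1: A = 70.3 mm² = 7.030e-05 m²
R_1 = (1.64×10^-8)(540)/(7.030e-05) = 0.126 Ω
Seg 2: A = πr² = π(8.6700e-03 m)² = 2.362e-04 m²
R_2 = (2.66×10^-8)(3810)/(2.362e-04) = 0.4292 Ω
Seg 3: A = π(d/2)² = π(6.1500e-03 m)² = 1.188e-04 m²
R_3 = (1.64×10^-8)(1010)/(1.188e-04) = 0.1394 Ω
R_total = R_1 + R_2 + R_3 = 0.695 Ω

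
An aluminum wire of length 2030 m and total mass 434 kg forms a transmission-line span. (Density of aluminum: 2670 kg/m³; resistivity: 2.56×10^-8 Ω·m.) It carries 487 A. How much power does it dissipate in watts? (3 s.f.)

A = m/(density·L) = 434/(2670×2030) = 8.0072e-05 m²
R = ρL/A = (2.56×10^-8)(2030)/(8.0072e-05) = 0.649 Ω
P = I²R = (487)² × 0.649 = 1.54×10^5 W

1.54×10^5 W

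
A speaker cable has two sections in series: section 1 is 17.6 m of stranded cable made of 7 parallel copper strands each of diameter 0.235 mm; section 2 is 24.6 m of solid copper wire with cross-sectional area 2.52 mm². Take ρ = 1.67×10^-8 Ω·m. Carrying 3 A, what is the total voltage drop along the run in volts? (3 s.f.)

3.39 V

Section 1: A_strand = π(1.1750e-04)² = 4.337e-08 m²; R₁ = ρL/(N·A_s) = (1.67×10^-8)(17.6)/(7×4.337e-08) = 0.9681 Ω
Section 2: A = 2.52 mm² = 2.520e-06 m²
R₂ = (1.67×10^-8)(24.6)/(2.520e-06) = 0.163 Ω
R = R₁ + R₂ = 1.131 Ω
V = IR = 3 × 1.131 = 3.39 V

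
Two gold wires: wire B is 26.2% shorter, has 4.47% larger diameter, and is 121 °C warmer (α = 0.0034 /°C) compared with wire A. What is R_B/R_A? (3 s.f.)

0.954

R ∝ ρL/d² with ρ ∝ (1+αΔT), so R_B/R_A = (1 − 26.2/100) × (1 + 4.47/100)⁻² × (1 + 0.0034×121)
= 0.738 × 0.9163 × 1.411 = 0.954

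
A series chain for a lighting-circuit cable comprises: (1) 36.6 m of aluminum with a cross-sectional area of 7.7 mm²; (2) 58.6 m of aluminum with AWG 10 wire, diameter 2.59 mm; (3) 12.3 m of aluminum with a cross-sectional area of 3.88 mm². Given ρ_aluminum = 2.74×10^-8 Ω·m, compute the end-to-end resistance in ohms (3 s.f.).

Seg 1: A = 7.7 mm² = 7.700e-06 m²
R_1 = (2.74×10^-8)(36.6)/(7.700e-06) = 0.1302 Ω
Seg 2: A = π(2.59/2 mm)² = π(1.2950e-03 m)² = 5.269e-06 m²
R_2 = (2.74×10^-8)(58.6)/(5.269e-06) = 0.3048 Ω
Seg 3: A = 3.88 mm² = 3.880e-06 m²
R_3 = (2.74×10^-8)(12.3)/(3.880e-06) = 0.08686 Ω
R_total = R_1 + R_2 + R_3 = 0.522 Ω

0.522 Ω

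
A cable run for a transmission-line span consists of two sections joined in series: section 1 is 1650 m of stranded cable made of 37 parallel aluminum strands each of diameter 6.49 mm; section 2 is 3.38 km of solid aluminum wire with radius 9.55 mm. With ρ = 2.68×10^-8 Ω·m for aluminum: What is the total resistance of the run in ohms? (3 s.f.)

0.352 Ω

Section 1: A_strand = π(3.2450e-03)² = 3.308e-05 m²; R₁ = ρL/(N·A_s) = (2.68×10^-8)(1650)/(37×3.308e-05) = 0.03613 Ω
Section 2: A = πr² = π(9.5500e-03 m)² = 2.865e-04 m²
R₂ = (2.68×10^-8)(3380)/(2.865e-04) = 0.3162 Ω
R = R₁ + R₂ = 0.352 Ω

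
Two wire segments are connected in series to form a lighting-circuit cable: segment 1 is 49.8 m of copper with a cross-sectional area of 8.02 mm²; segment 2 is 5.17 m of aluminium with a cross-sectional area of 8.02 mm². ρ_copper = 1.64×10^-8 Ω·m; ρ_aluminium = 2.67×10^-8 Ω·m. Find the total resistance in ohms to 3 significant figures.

0.119 Ω

Segment 1: A = 8.02 mm² = 8.020e-06 m²
R₁ = ρL/A = (1.64×10^-8)(49.8)/(8.020e-06) = 0.1018 Ω
R₂ = (2.67×10^-8)(5.17)/(8.020e-06) = 0.01721 Ω
R = R₁ + R₂ = 0.119 Ω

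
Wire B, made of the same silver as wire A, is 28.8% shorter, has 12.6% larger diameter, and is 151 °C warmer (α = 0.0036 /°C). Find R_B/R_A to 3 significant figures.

R ∝ ρL/d² with ρ ∝ (1+αΔT), so R_B/R_A = (1 − 28.8/100) × (1 + 12.6/100)⁻² × (1 + 0.0036×151)
= 0.712 × 0.7887 × 1.544 = 0.867

0.867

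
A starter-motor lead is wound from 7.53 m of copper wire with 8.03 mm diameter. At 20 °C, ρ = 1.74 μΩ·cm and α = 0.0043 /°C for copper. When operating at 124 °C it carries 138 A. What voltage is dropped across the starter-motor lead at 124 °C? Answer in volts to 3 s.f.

ρ = 1.74 μΩ·cm = 1.74×10^-8 Ω·m
A = π(d/2)² = π(4.0150e-03 m)² = 5.064e-05 m²
R₍20₎ = ρL/A = (1.74×10^-8)(7.53)/(5.064e-05) = 0.002587 Ω
R₍124₎ = R₍20₎(1 + αΔT) = 0.002587 × (1 + 0.0043×104) = 0.003744 Ω
V = IR = 138 × 0.003744 = 0.517 V

0.517 V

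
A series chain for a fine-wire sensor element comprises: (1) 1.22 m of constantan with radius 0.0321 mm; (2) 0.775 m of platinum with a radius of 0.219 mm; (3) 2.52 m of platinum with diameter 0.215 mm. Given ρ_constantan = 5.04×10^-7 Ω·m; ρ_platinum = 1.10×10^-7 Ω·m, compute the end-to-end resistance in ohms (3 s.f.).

198 Ω

Seg 1: A = πr² = π(3.2100e-05 m)² = 3.237e-09 m²
R_1 = (5.04×10^-7)(1.22)/(3.237e-09) = 189.9 Ω
Seg 2: A = πr² = π(2.1900e-04 m)² = 1.507e-07 m²
R_2 = (1.10×10^-7)(0.775)/(1.507e-07) = 0.5658 Ω
Seg 3: A = π(d/2)² = π(1.0750e-04 m)² = 3.631e-08 m²
R_3 = (1.10×10^-7)(2.52)/(3.631e-08) = 7.635 Ω
R_total = R_1 + R_2 + R_3 = 198 Ω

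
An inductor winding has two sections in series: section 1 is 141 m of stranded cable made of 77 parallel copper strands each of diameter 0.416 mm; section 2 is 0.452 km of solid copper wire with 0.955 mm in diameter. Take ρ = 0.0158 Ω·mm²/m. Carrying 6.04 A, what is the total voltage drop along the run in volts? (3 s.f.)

61.5 V

ρ = 0.0158 Ω·mm²/m = 1.58×10^-8 Ω·m
Section 1: A_strand = π(2.0800e-04)² = 1.359e-07 m²; R₁ = ρL/(N·A_s) = (1.58×10^-8)(141)/(77×1.359e-07) = 0.2129 Ω
Section 2: A = π(d/2)² = π(4.7750e-04 m)² = 7.163e-07 m²
R₂ = (1.58×10^-8)(452)/(7.163e-07) = 9.97 Ω
R = R₁ + R₂ = 10.18 Ω
V = IR = 6.04 × 10.18 = 61.5 V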